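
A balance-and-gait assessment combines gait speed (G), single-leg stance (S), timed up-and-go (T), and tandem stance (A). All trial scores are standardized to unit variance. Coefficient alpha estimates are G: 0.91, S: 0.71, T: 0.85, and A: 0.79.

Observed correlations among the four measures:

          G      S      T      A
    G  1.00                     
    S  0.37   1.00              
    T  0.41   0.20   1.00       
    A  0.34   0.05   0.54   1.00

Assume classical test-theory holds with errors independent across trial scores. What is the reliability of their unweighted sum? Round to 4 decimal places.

0.9054

Var(G+S+T+A) = 4 + 2·[0.37 + 0.41 + 0.34 + 0.20 + 0.05 + 0.54] = 4 + 3.82 = 7.82.
With uncorrelated errors the cross-covariances are all true-score covariance, so they carry over unchanged; only the diagonal terms shrink to ρᵢσᵢ².
True-score variance = [0.91 + 0.71 + 0.85 + 0.79] + 3.82 = 3.26 + 3.82 = 7.08.
Reliability = 7.08 / 7.82 = 0.9054.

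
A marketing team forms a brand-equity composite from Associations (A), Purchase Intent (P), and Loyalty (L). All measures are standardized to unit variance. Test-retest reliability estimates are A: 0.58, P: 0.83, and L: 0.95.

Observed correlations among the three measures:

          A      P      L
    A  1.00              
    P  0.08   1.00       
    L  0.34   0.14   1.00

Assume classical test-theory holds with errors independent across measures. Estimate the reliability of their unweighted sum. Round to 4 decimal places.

Var(A+P+L) = 3 + 2·[0.08 + 0.34 + 0.14] = 3 + 1.12 = 4.12.
Under uncorrelated errors the observed covariances equal the true-score covariances, so only the own-variance terms attenuate.
True-score variance = [0.58 + 0.83 + 0.95] + 1.12 = 2.36 + 1.12 = 3.48.
Reliability = 3.48 / 4.12 = 0.8447.

0.8447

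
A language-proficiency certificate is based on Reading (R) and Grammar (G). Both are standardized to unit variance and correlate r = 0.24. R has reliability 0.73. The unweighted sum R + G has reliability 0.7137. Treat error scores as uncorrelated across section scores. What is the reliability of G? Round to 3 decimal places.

Var(R+G) = 2 + 2·0.24 = 2.480.
True-score variance = ρ_R + ρ_G + 2·0.24, so 0.7137 = (0.73 + ρ_G + 0.48) / 2.480.
ρ_G = 0.7137·2.480 − 0.73 − 0.48 = 0.560.

0.560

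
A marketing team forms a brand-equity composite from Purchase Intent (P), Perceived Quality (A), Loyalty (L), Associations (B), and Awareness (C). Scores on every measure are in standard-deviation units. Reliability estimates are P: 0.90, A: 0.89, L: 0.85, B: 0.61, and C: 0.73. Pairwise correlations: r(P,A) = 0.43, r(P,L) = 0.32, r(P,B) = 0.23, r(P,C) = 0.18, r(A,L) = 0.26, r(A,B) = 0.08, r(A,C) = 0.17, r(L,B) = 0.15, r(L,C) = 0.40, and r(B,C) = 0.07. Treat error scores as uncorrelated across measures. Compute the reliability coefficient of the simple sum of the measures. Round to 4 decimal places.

Var(P+A+L+B+C) = 5 + 2·[0.43 + 0.32 + 0.23 + 0.18 + 0.26 + 0.08 + 0.17 + 0.15 + 0.40 + 0.07] = 5 + 4.58 = 9.58.
Under uncorrelated errors the observed covariances equal the true-score covariances, so only the own-variance terms attenuate.
True-score variance = [0.90 + 0.89 + 0.85 + 0.61 + 0.73] + 4.58 = 3.98 + 4.58 = 8.56.
Reliability = 8.56 / 9.58 = 0.8935.

0.8935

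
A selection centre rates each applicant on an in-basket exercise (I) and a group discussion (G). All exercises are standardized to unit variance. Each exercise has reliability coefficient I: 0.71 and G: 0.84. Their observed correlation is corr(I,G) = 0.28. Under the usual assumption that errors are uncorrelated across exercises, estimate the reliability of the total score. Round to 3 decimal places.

0.824

Var(I+G) = 2 + 2·[0.28] = 2 + 0.56 = 2.56.
With uncorrelated errors the cross-covariances are all true-score covariance, so they carry over unchanged; only the diagonal terms shrink to ρᵢσᵢ².
True-score variance = [0.71 + 0.84] + 0.56 = 1.55 + 0.56 = 2.11.
Reliability = 2.11 / 2.56 = 0.824.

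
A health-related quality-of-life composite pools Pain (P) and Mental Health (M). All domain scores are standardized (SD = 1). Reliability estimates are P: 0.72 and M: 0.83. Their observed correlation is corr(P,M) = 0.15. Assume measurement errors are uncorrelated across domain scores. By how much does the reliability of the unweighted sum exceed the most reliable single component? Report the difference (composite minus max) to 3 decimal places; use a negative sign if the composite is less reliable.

-0.026

Var(sum) = 2 + 0.3 = 2.3; true-score variance = 1.55 + 0.3 = 1.85; composite reliability = 0.8043.
Max component reliability = 0.8300.
Difference = 0.8043 − 0.8300 = -0.026.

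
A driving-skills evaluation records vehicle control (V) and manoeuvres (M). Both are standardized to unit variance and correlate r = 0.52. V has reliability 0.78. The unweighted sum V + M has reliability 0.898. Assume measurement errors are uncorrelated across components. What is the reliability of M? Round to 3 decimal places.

0.910

Var(V+M) = 2 + 2·0.52 = 3.040.
True-score variance = ρ_V + ρ_M + 2·0.52, so 0.898 = (0.78 + ρ_M + 1.04) / 3.040.
ρ_M = 0.898·3.040 − 0.78 − 1.04 = 0.910.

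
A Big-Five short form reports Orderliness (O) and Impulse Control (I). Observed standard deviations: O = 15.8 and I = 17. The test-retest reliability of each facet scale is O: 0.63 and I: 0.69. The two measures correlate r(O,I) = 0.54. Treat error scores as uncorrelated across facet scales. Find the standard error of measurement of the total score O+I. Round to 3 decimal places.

Var(total) = 538.64 + 290.088 = 828.728.
True-score variance = 356.683 + 290.088 = 646.771, so reliability = 0.7804.
Error variance = 828.728 − 646.771 = 181.957; SEM = √181.957 = 13.489.

13.489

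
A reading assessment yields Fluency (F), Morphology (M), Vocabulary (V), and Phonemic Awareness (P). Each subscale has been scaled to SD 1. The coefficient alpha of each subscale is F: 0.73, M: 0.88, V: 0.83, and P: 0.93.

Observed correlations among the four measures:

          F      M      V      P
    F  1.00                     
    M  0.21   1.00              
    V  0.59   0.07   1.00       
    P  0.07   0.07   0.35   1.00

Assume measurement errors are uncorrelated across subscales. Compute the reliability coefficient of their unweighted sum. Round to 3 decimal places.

0.906

Var(F+M+V+P) = 4 + 2·[0.21 + 0.59 + 0.07 + 0.07 + 0.07 + 0.35] = 4 + 2.72 = 6.72.
Under uncorrelated errors the observed covariances equal the true-score covariances, so only the own-variance terms attenuate.
True-score variance = [0.73 + 0.88 + 0.83 + 0.93] + 2.72 = 3.37 + 2.72 = 6.09.
Reliability = 6.09 / 6.72 = 0.906.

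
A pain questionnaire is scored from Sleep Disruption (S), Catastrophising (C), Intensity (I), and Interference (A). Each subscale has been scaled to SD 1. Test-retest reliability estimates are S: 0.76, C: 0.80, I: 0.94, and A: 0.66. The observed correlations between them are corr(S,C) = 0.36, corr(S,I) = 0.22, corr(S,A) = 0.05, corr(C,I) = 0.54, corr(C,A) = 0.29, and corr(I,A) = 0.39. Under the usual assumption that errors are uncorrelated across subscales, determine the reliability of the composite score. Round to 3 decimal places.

0.891

Var(S+C+I+A) = 4 + 2·[0.36 + 0.22 + 0.05 + 0.54 + 0.29 + 0.39] = 4 + 3.7 = 7.7.
With uncorrelated errors the cross-covariances are all true-score covariance, so they carry over unchanged; only the diagonal terms shrink to ρᵢσᵢ².
True-score variance = [0.76 + 0.80 + 0.94 + 0.66] + 3.7 = 3.16 + 3.7 = 6.86.
Reliability = 6.86 / 7.7 = 0.891.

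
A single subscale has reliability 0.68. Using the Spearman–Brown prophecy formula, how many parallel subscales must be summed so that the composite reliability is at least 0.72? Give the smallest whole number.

k ≥ ρ*(1−ρ₁)/(ρ₁(1−ρ*)) = 0.72·0.32 / (0.68·0.28) = 1.210.
Smallest integer k = 2.

2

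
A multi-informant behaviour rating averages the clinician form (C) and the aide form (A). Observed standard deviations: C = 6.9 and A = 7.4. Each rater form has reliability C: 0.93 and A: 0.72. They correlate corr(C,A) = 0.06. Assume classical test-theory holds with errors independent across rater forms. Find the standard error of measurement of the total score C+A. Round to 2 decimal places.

4.32

Var(total) = 102.37 + 6.1272 = 108.497.
True-score variance = 83.7045 + 6.1272 = 89.8317, so reliability = 0.8280.
Error variance = 108.497 − 89.8317 = 18.6655; SEM = √18.6655 = 4.32.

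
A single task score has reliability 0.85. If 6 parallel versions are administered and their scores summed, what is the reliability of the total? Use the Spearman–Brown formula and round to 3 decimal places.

0.971

ρ_k = kρ / (1 + (k−1)ρ) = 6·0.85 / (1 + 5·0.85) = 5.100 / 5.250 = 0.971.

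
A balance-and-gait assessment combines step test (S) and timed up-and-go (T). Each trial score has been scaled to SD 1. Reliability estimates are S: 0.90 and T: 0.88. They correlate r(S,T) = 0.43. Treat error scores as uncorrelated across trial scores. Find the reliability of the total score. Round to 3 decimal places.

0.923

Var(S+T) = 2 + 2·[0.43] = 2 + 0.86 = 2.86.
With uncorrelated errors the cross-covariances are all true-score covariance, so they carry over unchanged; only the diagonal terms shrink to ρᵢσᵢ².
True-score variance = [0.90 + 0.88] + 0.86 = 1.78 + 0.86 = 2.64.
Reliability = 2.64 / 2.86 = 0.923.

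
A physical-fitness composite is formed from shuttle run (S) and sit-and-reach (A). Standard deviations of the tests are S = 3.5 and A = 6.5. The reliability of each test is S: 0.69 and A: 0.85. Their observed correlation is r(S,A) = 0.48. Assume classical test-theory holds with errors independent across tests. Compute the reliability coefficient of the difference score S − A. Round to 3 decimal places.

0.690

Var(S−A) = 3.5² + 6.5² − 2·3.5·6.5·0.48 = 54.5 − 21.84 = 32.66.
With uncorrelated errors the cross-covariances are all true-score covariance, so they carry over unchanged; only the diagonal terms shrink to ρᵢσᵢ².
True-score variance = [3.5²·0.69 + 6.5²·0.85] − 21.84 = 44.365 − 21.84 = 22.525.
Reliability = 22.525 / 32.66 = 0.690.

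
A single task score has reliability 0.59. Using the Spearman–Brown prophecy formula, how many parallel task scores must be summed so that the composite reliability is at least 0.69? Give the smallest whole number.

k ≥ ρ*(1−ρ₁)/(ρ₁(1−ρ*)) = 0.69·0.41 / (0.59·0.31) = 1.547.
Smallest integer k = 2.

2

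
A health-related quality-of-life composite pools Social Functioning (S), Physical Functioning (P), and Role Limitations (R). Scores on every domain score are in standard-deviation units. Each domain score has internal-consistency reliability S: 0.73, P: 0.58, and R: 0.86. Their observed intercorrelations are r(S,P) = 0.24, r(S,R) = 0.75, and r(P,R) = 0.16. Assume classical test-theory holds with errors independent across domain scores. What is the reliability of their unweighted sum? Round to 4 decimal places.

Var(S+P+R) = 3 + 2·[0.24 + 0.75 + 0.16] = 3 + 2.3 = 5.3.
Because errors are independent across components, Cov(Tᵢ,Tⱼ) = Cov(Xᵢ,Xⱼ); the off-diagonal part of the true-score variance is the same as above.
True-score variance = [0.73 + 0.58 + 0.86] + 2.3 = 2.17 + 2.3 = 4.47.
Reliability = 4.47 / 5.3 = 0.8434.

0.8434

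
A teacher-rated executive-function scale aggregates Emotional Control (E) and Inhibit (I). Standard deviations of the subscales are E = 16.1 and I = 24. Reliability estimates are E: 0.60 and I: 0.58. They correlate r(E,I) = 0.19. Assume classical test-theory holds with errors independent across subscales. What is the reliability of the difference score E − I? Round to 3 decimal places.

0.498

Var(E−I) = 16.1² + 24² − 2·16.1·24·0.19 = 835.21 − 146.832 = 688.378.
Under uncorrelated errors the observed covariances equal the true-score covariances, so only the own-variance terms attenuate.
True-score variance = [16.1²·0.60 + 24²·0.58] − 146.832 = 489.606 − 146.832 = 342.774.
Reliability = 342.774 / 688.378 = 0.498.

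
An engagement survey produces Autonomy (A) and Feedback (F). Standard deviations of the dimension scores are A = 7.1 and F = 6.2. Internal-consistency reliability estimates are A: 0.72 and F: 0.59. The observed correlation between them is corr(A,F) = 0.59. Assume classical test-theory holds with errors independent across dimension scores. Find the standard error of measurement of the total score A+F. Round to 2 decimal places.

Var(total) = 88.85 + 51.9436 = 140.794.
True-score variance = 58.9748 + 51.9436 = 110.918, so reliability = 0.7878.
Error variance = 140.794 − 110.918 = 29.8752; SEM = √29.8752 = 5.47.

5.47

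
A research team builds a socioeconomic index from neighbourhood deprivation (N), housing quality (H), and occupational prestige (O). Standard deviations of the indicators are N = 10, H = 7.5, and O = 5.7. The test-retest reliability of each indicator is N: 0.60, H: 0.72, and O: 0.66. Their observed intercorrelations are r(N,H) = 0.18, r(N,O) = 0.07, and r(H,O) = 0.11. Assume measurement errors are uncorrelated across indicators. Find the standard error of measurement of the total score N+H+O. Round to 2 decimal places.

8.17

Var(total) = 188.74 + 44.385 = 233.125.
True-score variance = 121.943 + 44.385 = 166.328, so reliability = 0.7135.
Error variance = 233.125 − 166.328 = 66.7966; SEM = √66.7966 = 8.17.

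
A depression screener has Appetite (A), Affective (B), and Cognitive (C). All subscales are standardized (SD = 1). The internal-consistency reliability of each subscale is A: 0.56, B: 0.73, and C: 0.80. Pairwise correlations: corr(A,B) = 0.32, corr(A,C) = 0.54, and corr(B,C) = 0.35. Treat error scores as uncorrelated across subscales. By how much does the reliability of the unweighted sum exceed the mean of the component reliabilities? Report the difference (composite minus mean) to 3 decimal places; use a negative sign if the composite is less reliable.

Var(sum) = 3 + 2.42 = 5.42; true-score variance = 2.09 + 2.42 = 4.51; composite reliability = 0.8321.
Mean component reliability = 0.6967.
Difference = 0.8321 − 0.6967 = 0.135.

0.135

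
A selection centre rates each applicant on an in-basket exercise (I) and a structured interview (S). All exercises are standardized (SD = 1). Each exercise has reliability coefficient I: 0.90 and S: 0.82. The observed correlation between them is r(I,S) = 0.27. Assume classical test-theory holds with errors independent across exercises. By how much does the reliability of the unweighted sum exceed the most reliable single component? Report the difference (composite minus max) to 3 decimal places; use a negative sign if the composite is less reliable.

Var(sum) = 2 + 0.54 = 2.54; true-score variance = 1.72 + 0.54 = 2.26; composite reliability = 0.8898.
Max component reliability = 0.9000.
Difference = 0.8898 − 0.9000 = -0.010.

-0.010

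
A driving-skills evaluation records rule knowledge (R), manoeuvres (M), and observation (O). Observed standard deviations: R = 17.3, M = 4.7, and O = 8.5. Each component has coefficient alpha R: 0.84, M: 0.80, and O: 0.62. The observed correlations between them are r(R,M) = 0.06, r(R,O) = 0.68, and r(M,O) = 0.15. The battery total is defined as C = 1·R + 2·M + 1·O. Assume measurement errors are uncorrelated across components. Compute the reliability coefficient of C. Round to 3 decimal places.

Var(C) = 17.3² + 2²·4.7² + 8.5² + 2·[2·17.3·4.7·0.06 + 17.3·8.5·0.68 + 2·4.7·8.5·0.15] = 459.9 + 243.472 = 703.372.
Because errors are independent across components, Cov(Tᵢ,Tⱼ) = Cov(Xᵢ,Xⱼ); the off-diagonal part of the true-score variance is the same as above.
True-score variance = [17.3²·0.84 + 2²·4.7²·0.80 + 8.5²·0.62] + 243.472 = 366.887 + 243.472 = 610.359.
Reliability = 610.359 / 703.372 = 0.868.

0.868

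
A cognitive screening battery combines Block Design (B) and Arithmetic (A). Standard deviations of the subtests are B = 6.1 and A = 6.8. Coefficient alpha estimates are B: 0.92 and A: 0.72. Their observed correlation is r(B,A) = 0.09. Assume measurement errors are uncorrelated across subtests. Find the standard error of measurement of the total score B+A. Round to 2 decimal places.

3.99

Var(total) = 83.45 + 7.4664 = 90.9164.
True-score variance = 67.526 + 7.4664 = 74.9924, so reliability = 0.8249.
Error variance = 90.9164 − 74.9924 = 15.924; SEM = √15.924 = 3.99.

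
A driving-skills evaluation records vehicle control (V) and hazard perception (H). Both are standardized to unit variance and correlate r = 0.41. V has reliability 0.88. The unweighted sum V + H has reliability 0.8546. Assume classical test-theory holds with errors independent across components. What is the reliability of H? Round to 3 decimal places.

Var(V+H) = 2 + 2·0.41 = 2.820.
True-score variance = ρ_V + ρ_H + 2·0.41, so 0.8546 = (0.88 + ρ_H + 0.82) / 2.820.
ρ_H = 0.8546·2.820 − 0.88 − 0.82 = 0.710.

0.710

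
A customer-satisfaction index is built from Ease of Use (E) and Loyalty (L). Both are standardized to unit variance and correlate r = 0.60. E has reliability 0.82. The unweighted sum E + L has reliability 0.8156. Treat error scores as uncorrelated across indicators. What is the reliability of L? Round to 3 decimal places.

0.590

Var(E+L) = 2 + 2·0.60 = 3.200.
True-score variance = ρ_E + ρ_L + 2·0.60, so 0.8156 = (0.82 + ρ_L + 1.20) / 3.200.
ρ_L = 0.8156·3.200 − 0.82 − 1.20 = 0.590.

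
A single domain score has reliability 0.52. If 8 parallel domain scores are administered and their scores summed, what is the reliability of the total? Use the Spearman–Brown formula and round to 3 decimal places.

ρ_k = kρ / (1 + (k−1)ρ) = 8·0.52 / (1 + 7·0.52) = 4.160 / 4.640 = 0.897.

0.897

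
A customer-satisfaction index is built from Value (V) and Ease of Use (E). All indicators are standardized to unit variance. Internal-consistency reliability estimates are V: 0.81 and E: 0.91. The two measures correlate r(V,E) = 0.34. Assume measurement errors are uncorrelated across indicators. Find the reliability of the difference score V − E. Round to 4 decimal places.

Var(V−E) = 1 + 1 − 2·0.34 = 2 − 0.68 = 1.32.
Under uncorrelated errors the observed covariances equal the true-score covariances, so only the own-variance terms attenuate.
True-score variance = [0.81 + 0.91] − 0.68 = 1.72 − 0.68 = 1.04.
Reliability = 1.04 / 1.32 = 0.7879.

0.7879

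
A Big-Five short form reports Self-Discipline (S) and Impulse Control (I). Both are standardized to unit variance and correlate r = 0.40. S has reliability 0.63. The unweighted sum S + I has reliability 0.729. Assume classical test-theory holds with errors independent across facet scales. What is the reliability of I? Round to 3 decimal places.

0.611

Var(S+I) = 2 + 2·0.40 = 2.800.
True-score variance = ρ_S + ρ_I + 2·0.40, so 0.729 = (0.63 + ρ_I + 0.80) / 2.800.
ρ_I = 0.729·2.800 − 0.63 − 0.80 = 0.611.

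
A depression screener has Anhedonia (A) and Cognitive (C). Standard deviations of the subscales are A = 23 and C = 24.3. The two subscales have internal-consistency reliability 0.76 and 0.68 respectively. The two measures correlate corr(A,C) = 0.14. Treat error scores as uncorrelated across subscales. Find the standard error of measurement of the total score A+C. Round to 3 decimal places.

Var(total) = 1119.49 + 156.492 = 1275.98.
True-score variance = 803.573 + 156.492 = 960.065, so reliability = 0.7524.
Error variance = 1275.98 − 960.065 = 315.917; SEM = √315.917 = 17.774.

17.774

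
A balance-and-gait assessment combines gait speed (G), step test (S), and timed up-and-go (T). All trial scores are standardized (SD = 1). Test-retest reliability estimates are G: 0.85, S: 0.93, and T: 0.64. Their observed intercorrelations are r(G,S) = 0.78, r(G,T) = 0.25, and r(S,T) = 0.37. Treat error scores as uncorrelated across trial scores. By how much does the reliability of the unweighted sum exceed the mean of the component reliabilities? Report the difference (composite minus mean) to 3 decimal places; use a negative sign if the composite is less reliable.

Var(sum) = 3 + 2.8 = 5.8; true-score variance = 2.42 + 2.8 = 5.22; composite reliability = 0.9000.
Mean component reliability = 0.8067.
Difference = 0.9000 − 0.8067 = 0.093.

0.093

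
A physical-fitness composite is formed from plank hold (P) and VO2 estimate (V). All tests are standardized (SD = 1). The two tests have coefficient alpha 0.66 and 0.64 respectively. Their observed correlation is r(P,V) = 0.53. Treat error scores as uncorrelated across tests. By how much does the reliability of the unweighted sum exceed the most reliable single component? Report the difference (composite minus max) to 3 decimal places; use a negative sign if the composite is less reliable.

0.111

Var(sum) = 2 + 1.06 = 3.06; true-score variance = 1.3 + 1.06 = 2.36; composite reliability = 0.7712.
Max component reliability = 0.6600.
Difference = 0.7712 − 0.6600 = 0.111.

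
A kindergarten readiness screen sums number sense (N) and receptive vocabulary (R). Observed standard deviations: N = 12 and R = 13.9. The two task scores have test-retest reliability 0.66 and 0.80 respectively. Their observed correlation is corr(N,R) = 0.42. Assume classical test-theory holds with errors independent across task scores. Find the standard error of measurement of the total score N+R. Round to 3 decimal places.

Var(total) = 337.21 + 140.112 = 477.322.
True-score variance = 249.608 + 140.112 = 389.72, so reliability = 0.8165.
Error variance = 477.322 − 389.72 = 87.602; SEM = √87.602 = 9.360.

9.360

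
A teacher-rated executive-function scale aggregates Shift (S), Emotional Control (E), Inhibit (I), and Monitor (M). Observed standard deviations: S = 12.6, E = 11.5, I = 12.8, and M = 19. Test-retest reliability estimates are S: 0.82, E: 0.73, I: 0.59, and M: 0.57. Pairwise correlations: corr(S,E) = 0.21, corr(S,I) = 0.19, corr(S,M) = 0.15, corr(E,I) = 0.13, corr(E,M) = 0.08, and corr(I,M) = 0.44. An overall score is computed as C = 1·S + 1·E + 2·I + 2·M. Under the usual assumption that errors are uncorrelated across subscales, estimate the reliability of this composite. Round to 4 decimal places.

0.7436

Var(C) = 12.6² + 11.5² + 2²·12.8² + 2²·19² + 2·[12.6·11.5·0.21 + 2·12.6·12.8·0.19 + 2·12.6·19·0.15 + 2·11.5·12.8·0.13 + 2·11.5·19·0.08 + 4·12.8·19·0.44] = 2390.37 + 1329.6 = 3719.97.
Under uncorrelated errors the observed covariances equal the true-score covariances, so only the own-variance terms attenuate.
True-score variance = [12.6²·0.82 + 11.5²·0.73 + 2²·12.8²·0.59 + 2²·19²·0.57] + 1329.6 = 1436.47 + 1329.6 = 2766.07.
Reliability = 2766.07 / 3719.97 = 0.7436.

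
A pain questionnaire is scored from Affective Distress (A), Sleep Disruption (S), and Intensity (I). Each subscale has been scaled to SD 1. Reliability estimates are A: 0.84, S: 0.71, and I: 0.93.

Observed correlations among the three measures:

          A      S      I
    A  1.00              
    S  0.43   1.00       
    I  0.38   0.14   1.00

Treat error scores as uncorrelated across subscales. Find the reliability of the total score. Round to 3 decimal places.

Var(A+S+I) = 3 + 2·[0.43 + 0.38 + 0.14] = 3 + 1.9 = 4.9.
Because errors are independent across components, Cov(Tᵢ,Tⱼ) = Cov(Xᵢ,Xⱼ); the off-diagonal part of the true-score variance is the same as above.
True-score variance = [0.84 + 0.71 + 0.93] + 1.9 = 2.48 + 1.9 = 4.38.
Reliability = 4.38 / 4.9 = 0.894.

0.894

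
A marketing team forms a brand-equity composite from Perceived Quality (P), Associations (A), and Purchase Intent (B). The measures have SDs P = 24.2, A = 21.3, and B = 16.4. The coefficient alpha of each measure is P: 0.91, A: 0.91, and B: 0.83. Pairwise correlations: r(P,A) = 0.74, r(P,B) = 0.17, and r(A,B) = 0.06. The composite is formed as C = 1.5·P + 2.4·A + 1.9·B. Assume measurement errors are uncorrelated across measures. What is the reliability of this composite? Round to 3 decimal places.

Var(C) = 1.5²·24.2² + 2.4²·21.3² + 1.9²·16.4² + 2·[3.6·24.2·21.3·0.74 + 2.85·24.2·16.4·0.17 + 4.56·21.3·16.4·0.06] = 4901.89 + 3322.1 = 8223.99.
With uncorrelated errors the cross-covariances are all true-score covariance, so they carry over unchanged; only the diagonal terms shrink to ρᵢσᵢ².
True-score variance = [1.5²·24.2²·0.91 + 2.4²·21.3²·0.91 + 1.9²·16.4²·0.83] + 3322.1 = 4383.04 + 3322.1 = 7705.14.
Reliability = 7705.14 / 8223.99 = 0.937.

0.937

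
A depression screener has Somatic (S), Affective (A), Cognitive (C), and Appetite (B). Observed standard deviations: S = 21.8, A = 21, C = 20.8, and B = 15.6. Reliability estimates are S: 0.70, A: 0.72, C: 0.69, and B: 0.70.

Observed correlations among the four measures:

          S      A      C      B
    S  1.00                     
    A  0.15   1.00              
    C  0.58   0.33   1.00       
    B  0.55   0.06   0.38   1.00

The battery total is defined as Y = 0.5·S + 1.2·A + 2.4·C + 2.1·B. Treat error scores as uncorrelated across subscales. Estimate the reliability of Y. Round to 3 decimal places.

0.828

Var(Y) = 0.5²·21.8² + 1.2²·21² + 2.4²·20.8² + 2.1²·15.6² + 2·[0.6·21.8·21·0.15 + 1.2·21.8·20.8·0.58 + 1.05·21.8·15.6·0.55 + 2.88·21·20.8·0.33 + 2.52·21·15.6·0.06 + 5.04·20.8·15.6·0.38] = 4319.07 + 3278.61 = 7597.68.
With uncorrelated errors the cross-covariances are all true-score covariance, so they carry over unchanged; only the diagonal terms shrink to ρᵢσᵢ².
True-score variance = [0.5²·21.8²·0.70 + 1.2²·21²·0.72 + 2.4²·20.8²·0.69 + 2.1²·15.6²·0.70] + 3278.61 = 3011.13 + 3278.61 = 6289.74.
Reliability = 6289.74 / 7597.68 = 0.828.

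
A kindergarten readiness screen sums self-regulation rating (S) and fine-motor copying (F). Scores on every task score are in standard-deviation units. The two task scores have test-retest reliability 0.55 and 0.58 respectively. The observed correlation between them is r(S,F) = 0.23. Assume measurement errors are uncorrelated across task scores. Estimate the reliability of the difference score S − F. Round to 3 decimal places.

0.435

Var(S−F) = 1 + 1 − 2·0.23 = 2 − 0.46 = 1.54.
Because errors are independent across components, Cov(Tᵢ,Tⱼ) = Cov(Xᵢ,Xⱼ); the off-diagonal part of the true-score variance is the same as above.
True-score variance = [0.55 + 0.58] − 0.46 = 1.13 − 0.46 = 0.67.
Reliability = 0.67 / 1.54 = 0.435.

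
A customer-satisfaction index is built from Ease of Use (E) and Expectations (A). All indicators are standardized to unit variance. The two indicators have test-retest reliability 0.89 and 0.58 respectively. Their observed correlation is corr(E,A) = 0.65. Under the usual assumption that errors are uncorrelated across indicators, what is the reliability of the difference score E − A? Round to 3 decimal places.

Var(E−A) = 1 + 1 − 2·0.65 = 2 − 1.3 = 0.7.
Under uncorrelated errors the observed covariances equal the true-score covariances, so only the own-variance terms attenuate.
True-score variance = [0.89 + 0.58] − 1.3 = 1.47 − 1.3 = 0.17.
Reliability = 0.17 / 0.7 = 0.243.

0.243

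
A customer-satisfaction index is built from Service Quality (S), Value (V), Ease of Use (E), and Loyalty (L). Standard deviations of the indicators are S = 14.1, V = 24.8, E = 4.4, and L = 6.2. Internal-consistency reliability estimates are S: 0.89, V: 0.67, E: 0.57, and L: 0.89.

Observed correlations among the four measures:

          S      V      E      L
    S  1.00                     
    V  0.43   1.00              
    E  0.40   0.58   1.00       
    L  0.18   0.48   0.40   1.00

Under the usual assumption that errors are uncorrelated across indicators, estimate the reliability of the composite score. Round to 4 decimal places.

0.8468

Var(S+V+E+L) = 14.1² + 24.8² + 4.4² + 6.2² + 2·[14.1·24.8·0.43 + 14.1·4.4·0.40 + 14.1·6.2·0.18 + 24.8·4.4·0.58 + 24.8·6.2·0.48 + 4.4·6.2·0.40] = 871.65 + 677.841 = 1549.49.
Because errors are independent across components, Cov(Tᵢ,Tⱼ) = Cov(Xᵢ,Xⱼ); the off-diagonal part of the true-score variance is the same as above.
True-score variance = [14.1²·0.89 + 24.8²·0.67 + 4.4²·0.57 + 6.2²·0.89] + 677.841 = 634.264 + 677.841 = 1312.11.
Reliability = 1312.11 / 1549.49 = 0.8468.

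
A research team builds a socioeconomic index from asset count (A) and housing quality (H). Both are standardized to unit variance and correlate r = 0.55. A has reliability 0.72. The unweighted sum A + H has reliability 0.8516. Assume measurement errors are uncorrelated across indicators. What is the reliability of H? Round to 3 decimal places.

Var(A+H) = 2 + 2·0.55 = 3.100.
True-score variance = ρ_A + ρ_H + 2·0.55, so 0.8516 = (0.72 + ρ_H + 1.10) / 3.100.
ρ_H = 0.8516·3.100 − 0.72 − 1.10 = 0.820.

0.820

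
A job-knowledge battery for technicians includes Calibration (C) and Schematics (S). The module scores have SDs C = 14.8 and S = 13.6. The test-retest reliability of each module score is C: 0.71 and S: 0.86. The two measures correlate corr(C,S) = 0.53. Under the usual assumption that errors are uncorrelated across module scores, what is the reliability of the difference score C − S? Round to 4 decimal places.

Var(C−S) = 14.8² + 13.6² − 2·14.8·13.6·0.53 = 404 − 213.357 = 190.643.
Under uncorrelated errors the observed covariances equal the true-score covariances, so only the own-variance terms attenuate.
True-score variance = [14.8²·0.71 + 13.6²·0.86] − 213.357 = 314.584 − 213.357 = 101.227.
Reliability = 101.227 / 190.643 = 0.5310.

0.5310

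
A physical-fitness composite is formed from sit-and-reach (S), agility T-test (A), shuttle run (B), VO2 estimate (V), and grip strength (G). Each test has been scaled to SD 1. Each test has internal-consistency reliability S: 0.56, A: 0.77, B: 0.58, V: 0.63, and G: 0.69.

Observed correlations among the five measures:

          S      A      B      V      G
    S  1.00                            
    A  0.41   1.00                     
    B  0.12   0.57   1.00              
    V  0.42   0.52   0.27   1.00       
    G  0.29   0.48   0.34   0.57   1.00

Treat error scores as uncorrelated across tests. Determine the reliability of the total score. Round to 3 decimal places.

Var(S+A+B+V+G) = 5 + 2·[0.41 + 0.12 + 0.42 + 0.29 + 0.57 + 0.52 + 0.48 + 0.27 + 0.34 + 0.57] = 5 + 7.98 = 12.98.
Under uncorrelated errors the observed covariances equal the true-score covariances, so only the own-variance terms attenuate.
True-score variance = [0.56 + 0.77 + 0.58 + 0.63 + 0.69] + 7.98 = 3.23 + 7.98 = 11.21.
Reliability = 11.21 / 12.98 = 0.864.

0.864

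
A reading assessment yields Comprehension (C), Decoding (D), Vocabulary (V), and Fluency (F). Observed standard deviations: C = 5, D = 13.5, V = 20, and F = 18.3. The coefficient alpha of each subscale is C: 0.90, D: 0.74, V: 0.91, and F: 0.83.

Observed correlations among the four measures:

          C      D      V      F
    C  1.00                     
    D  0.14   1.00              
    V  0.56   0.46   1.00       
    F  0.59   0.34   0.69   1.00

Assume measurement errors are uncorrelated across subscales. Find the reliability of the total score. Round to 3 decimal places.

0.932

Var(C+D+V+F) = 5² + 13.5² + 20² + 18.3² + 2·[5·13.5·0.14 + 5·20·0.56 + 5·18.3·0.59 + 13.5·20·0.46 + 13.5·18.3·0.34 + 20·18.3·0.69] = 942.14 + 1160.34 = 2102.48.
Under uncorrelated errors the observed covariances equal the true-score covariances, so only the own-variance terms attenuate.
True-score variance = [5²·0.90 + 13.5²·0.74 + 20²·0.91 + 18.3²·0.83] + 1160.34 = 799.324 + 1160.34 = 1959.67.
Reliability = 1959.67 / 2102.48 = 0.932.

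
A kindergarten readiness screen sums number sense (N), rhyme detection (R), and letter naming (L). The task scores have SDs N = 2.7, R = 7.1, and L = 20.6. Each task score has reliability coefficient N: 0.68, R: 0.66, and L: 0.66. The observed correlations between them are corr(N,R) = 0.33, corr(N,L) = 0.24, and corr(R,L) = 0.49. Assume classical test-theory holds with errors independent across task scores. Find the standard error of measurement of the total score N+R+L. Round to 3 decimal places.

Var(total) = 482.06 + 182.685 = 664.745.
True-score variance = 318.305 + 182.685 = 500.99, so reliability = 0.7537.
Error variance = 664.745 − 500.99 = 163.755; SEM = √163.755 = 12.797.

12.797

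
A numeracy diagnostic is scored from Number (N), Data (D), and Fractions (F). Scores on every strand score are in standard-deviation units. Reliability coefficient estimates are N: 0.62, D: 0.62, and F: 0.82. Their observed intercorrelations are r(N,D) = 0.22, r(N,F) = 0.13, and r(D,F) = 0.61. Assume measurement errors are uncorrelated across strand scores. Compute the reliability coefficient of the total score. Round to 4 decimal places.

Var(N+D+F) = 3 + 2·[0.22 + 0.13 + 0.61] = 3 + 1.92 = 4.92.
With uncorrelated errors the cross-covariances are all true-score covariance, so they carry over unchanged; only the diagonal terms shrink to ρᵢσᵢ².
True-score variance = [0.62 + 0.62 + 0.82] + 1.92 = 2.06 + 1.92 = 3.98.
Reliability = 3.98 / 4.92 = 0.8089.

0.8089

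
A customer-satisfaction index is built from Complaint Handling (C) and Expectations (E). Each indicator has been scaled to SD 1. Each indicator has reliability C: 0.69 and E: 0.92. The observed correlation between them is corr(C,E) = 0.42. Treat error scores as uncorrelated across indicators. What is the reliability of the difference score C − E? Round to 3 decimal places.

Var(C−E) = 1 + 1 − 2·0.42 = 2 − 0.84 = 1.16.
Because errors are independent across components, Cov(Tᵢ,Tⱼ) = Cov(Xᵢ,Xⱼ); the off-diagonal part of the true-score variance is the same as above.
True-score variance = [0.69 + 0.92] − 0.84 = 1.61 − 0.84 = 0.77.
Reliability = 0.77 / 1.16 = 0.664.

0.664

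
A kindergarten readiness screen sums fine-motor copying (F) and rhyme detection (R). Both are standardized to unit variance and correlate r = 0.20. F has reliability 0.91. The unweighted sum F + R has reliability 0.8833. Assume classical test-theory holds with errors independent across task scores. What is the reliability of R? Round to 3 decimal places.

0.810

Var(F+R) = 2 + 2·0.20 = 2.400.
True-score variance = ρ_F + ρ_R + 2·0.20, so 0.8833 = (0.91 + ρ_R + 0.40) / 2.400.
ρ_R = 0.8833·2.400 − 0.91 − 0.40 = 0.810.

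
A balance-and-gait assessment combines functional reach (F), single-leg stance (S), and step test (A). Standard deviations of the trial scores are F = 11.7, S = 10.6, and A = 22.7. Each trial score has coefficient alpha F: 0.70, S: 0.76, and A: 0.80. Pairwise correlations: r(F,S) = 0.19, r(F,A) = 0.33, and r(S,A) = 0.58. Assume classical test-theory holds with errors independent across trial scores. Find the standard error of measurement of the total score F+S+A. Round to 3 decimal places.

Var(total) = 764.54 + 501.536 = 1266.08.
True-score variance = 593.449 + 501.536 = 1094.98, so reliability = 0.8649.
Error variance = 1266.08 − 1094.98 = 171.091; SEM = √171.091 = 13.080.

13.080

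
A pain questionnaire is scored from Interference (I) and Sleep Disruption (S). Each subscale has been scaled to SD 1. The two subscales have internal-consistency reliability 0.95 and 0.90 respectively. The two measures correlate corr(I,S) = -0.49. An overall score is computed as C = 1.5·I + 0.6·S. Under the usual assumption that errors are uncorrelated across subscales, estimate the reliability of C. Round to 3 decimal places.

Var(C) = 1.5² + 0.6² + 2·[0.9·(-0.49)] = 2.61 − 0.882 = 1.728.
Because errors are independent across components, Cov(Tᵢ,Tⱼ) = Cov(Xᵢ,Xⱼ); the off-diagonal part of the true-score variance is the same as above.
True-score variance = [1.5²·0.95 + 0.6²·0.90] − 0.882 = 2.4615 − 0.882 = 1.5795.
Reliability = 1.5795 / 1.728 = 0.914.

0.914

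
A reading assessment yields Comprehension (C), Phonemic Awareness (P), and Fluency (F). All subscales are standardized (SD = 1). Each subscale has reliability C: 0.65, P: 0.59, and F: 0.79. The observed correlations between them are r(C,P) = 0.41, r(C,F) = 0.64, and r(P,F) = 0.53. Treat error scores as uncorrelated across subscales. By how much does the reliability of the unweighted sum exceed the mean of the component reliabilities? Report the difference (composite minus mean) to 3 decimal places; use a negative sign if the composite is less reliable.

Var(sum) = 3 + 3.16 = 6.16; true-score variance = 2.03 + 3.16 = 5.19; composite reliability = 0.8425.
Mean component reliability = 0.6767.
Difference = 0.8425 − 0.6767 = 0.166.

0.166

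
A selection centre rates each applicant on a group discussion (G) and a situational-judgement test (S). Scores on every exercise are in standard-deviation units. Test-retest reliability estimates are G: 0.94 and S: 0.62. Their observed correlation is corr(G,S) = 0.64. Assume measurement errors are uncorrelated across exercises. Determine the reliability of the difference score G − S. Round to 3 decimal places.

Var(G−S) = 1 + 1 − 2·0.64 = 2 − 1.28 = 0.72.
With uncorrelated errors the cross-covariances are all true-score covariance, so they carry over unchanged; only the diagonal terms shrink to ρᵢσᵢ².
True-score variance = [0.94 + 0.62] − 1.28 = 1.56 − 1.28 = 0.28.
Reliability = 0.28 / 0.72 = 0.389.

0.389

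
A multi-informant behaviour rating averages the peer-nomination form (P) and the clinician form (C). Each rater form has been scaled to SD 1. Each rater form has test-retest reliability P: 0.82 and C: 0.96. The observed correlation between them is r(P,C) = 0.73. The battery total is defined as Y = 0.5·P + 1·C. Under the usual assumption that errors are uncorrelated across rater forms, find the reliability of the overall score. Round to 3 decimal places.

0.957

Var(Y) = 0.5² + 1 + 2·[0.5·0.73] = 1.25 + 0.73 = 1.98.
Under uncorrelated errors the observed covariances equal the true-score covariances, so only the own-variance terms attenuate.
True-score variance = [0.5²·0.82 + 0.96] + 0.73 = 1.165 + 0.73 = 1.895.
Reliability = 1.895 / 1.98 = 0.957.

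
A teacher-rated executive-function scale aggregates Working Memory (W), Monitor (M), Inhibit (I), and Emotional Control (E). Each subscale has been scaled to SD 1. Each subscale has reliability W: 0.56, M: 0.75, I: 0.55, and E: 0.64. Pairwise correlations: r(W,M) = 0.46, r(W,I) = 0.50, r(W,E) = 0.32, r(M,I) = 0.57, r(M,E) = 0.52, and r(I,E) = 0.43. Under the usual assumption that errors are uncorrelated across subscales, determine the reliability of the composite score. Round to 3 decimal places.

0.844

Var(W+M+I+E) = 4 + 2·[0.46 + 0.50 + 0.32 + 0.57 + 0.52 + 0.43] = 4 + 5.6 = 9.6.
Under uncorrelated errors the observed covariances equal the true-score covariances, so only the own-variance terms attenuate.
True-score variance = [0.56 + 0.75 + 0.55 + 0.64] + 5.6 = 2.5 + 5.6 = 8.1.
Reliability = 8.1 / 9.6 = 0.844.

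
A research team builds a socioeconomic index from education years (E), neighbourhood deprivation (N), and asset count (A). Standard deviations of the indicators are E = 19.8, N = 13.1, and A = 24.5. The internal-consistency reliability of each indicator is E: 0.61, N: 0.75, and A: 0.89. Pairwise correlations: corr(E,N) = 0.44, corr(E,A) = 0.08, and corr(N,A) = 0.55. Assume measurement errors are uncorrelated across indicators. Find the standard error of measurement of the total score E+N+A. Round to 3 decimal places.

16.181

Var(total) = 1163.9 + 658.915 = 1822.82.
True-score variance = 902.074 + 658.915 = 1560.99, so reliability = 0.8564.
Error variance = 1822.82 − 1560.99 = 261.826; SEM = √261.826 = 16.181.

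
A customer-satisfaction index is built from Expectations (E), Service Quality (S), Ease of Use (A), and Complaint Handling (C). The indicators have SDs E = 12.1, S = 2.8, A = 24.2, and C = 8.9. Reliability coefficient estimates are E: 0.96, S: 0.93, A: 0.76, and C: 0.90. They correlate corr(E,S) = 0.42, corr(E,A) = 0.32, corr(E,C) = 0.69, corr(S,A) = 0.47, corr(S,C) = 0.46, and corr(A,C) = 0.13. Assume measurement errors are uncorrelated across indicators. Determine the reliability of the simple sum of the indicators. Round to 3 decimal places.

Var(E+S+A+C) = 12.1² + 2.8² + 24.2² + 8.9² + 2·[12.1·2.8·0.42 + 12.1·24.2·0.32 + 12.1·8.9·0.69 + 2.8·24.2·0.47 + 2.8·8.9·0.46 + 24.2·8.9·0.13] = 819.1 + 507.096 = 1326.2.
Under uncorrelated errors the observed covariances equal the true-score covariances, so only the own-variance terms attenuate.
True-score variance = [12.1²·0.96 + 2.8²·0.93 + 24.2²·0.76 + 8.9²·0.90] + 507.096 = 664.22 + 507.096 = 1171.32.
Reliability = 1171.32 / 1326.2 = 0.883.

0.883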